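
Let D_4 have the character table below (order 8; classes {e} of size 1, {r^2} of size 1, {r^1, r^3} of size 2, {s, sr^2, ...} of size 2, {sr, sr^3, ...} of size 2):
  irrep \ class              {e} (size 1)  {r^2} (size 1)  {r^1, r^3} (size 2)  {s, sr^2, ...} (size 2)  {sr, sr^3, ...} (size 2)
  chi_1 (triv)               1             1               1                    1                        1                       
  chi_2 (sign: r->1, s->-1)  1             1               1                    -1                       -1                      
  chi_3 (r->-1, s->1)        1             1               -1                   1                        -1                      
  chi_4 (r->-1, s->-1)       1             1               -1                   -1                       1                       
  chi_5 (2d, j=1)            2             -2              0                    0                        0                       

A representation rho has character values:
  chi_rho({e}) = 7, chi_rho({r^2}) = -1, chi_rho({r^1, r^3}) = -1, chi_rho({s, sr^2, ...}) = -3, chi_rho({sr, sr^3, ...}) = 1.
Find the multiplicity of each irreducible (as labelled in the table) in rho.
Multiplicities: chi_1: 0, chi_2: 1, chi_3: 0, chi_4: 2, chi_5: 2.

Working: Use <chi_rho, chi> = (1/|G|) sum_C |C| * chi_rho(C) * conj(chi(C)) with |G| = 8 for each irreducible chi in the table:
  <chi_rho, chi_1> = (1/8)[1*(7)*conj(1) + 1*(-1)*conj(1) + 2*(-1)*conj(1) + 2*(-3)*conj(1) + 2*(1)*conj(1)]
      = (1/8)[(7) + (-1) + (-2) + (-6) + (2)] = 0/8 = 0
  <chi_rho, chi_2> = (1/8)[1*(7)*conj(1) + 1*(-1)*conj(1) + 2*(-1)*conj(1) + 2*(-3)*conj(-1) + 2*(1)*conj(-1)]
      = (1/8)[(7) + (-1) + (-2) + (6) + (-2)] = 8/8 = 1
  <chi_rho, chi_3> = (1/8)[1*(7)*conj(1) + 1*(-1)*conj(1) + 2*(-1)*conj(-1) + 2*(-3)*conj(1) + 2*(1)*conj(-1)]
      = (1/8)[(7) + (-1) + (2) + (-6) + (-2)] = 0/8 = 0
  <chi_rho, chi_4> = (1/8)[1*(7)*conj(1) + 1*(-1)*conj(1) + 2*(-1)*conj(-1) + 2*(-3)*conj(-1) + 2*(1)*conj(1)]
      = (1/8)[(7) + (-1) + (2) + (6) + (2)] = 16/8 = 2
  <chi_rho, chi_5> = (1/8)[1*(7)*conj(2) + 1*(-1)*conj(-2) + 2*(-1)*conj(0) + 2*(-3)*conj(0) + 2*(1)*conj(0)]
      = (1/8)[(14) + (2) + (0) + (0) + (0)] = 16/8 = 2
Dimension check: dim(rho) = sum (mult * dim) = 0*1 + 1*1 + 0*1 + 2*1 + 2*2 = 7 = chi_rho(e) = 7.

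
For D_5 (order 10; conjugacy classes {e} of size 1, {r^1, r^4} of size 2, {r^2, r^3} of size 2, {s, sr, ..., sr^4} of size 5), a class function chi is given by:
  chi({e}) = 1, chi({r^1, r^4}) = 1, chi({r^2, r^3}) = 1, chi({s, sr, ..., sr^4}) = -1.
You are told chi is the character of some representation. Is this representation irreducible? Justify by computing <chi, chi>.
Irreducible: <chi, chi> = 1.

Solution. <chi, chi> = (1/|G|) sum_C |C| * |chi(C)|^2 = (1/10)[1*|1|^2 + 2*|1|^2 + 2*|1|^2 + 5*|-1|^2]
  = (1/10)[(1) + (2) + (2) + (5)] = 10/10 = 1.
A character is irreducible iff <chi, chi> = 1, so this representation is irreducible.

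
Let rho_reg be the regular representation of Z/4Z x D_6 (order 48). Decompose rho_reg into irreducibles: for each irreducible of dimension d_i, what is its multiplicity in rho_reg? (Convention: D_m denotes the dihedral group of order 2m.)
Each irreducible V_i of dimension d_i appears with multiplicity d_i, i.e. rho_reg = (direct sum over all irreducibles V_i) d_i V_i. The irreducible dimensions for Z/4Z x D_6 are 1, 1, 1, 1, 1, 1, 1, 1, 1, 1, 1, 1, 1, 1, 1, 1, 2, 2, 2, 2, 2, 2, 2, 2: 16 irreducibles of dimension 1, each with multiplicity 1; 8 irreducibles of dimension 2, each with multiplicity 2. Total dimension 16*1*1 + 8*2*2 = 48 = |G|.

Details: General theorem: in the regular representation of a finite group G, each irreducible appears with multiplicity equal to its dimension. Check: dim(rho_reg) = sum d_i^2 = 1 + 1 + 1 + 1 + 1 + 1 + 1 + 1 + 1 + 1 + 1 + 1 + 1 + 1 + 1 + 1 + 4 + 4 + 4 + 4 + 4 + 4 + 4 + 4 = 48 = |G|.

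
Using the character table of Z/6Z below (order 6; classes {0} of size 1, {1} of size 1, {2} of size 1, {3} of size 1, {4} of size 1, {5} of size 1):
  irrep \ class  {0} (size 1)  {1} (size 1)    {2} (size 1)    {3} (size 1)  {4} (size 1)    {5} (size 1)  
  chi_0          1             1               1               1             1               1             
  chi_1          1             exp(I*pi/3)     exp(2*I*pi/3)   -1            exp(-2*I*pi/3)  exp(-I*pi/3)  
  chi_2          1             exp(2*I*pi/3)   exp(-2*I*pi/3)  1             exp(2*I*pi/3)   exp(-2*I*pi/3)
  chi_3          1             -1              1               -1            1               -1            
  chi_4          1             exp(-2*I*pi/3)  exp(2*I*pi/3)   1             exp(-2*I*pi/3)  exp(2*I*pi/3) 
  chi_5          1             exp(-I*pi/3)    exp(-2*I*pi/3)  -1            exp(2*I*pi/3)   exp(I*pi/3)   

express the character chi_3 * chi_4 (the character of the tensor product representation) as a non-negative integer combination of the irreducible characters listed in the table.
chi_3 tensor chi_4 = chi_1 (all other irreducibles have multiplicity 0).

Explanation: The character of a tensor product is the pointwise product (chi_3 * chi_4)(C) = chi_3(C) * chi_4(C):
  {0}: (1)*(1), {1}: (-1)*(exp(-2*I*pi/3)), {2}: (1)*(exp(2*I*pi/3)), {3}: (-1)*(1), {4}: (1)*(exp(-2*I*pi/3)), {5}: (-1)*(exp(2*I*pi/3))
so (chi_3 * chi_4) takes values
  {0} -> 1, {1} -> -exp(-2*I*pi/3), {2} -> exp(2*I*pi/3), {3} -> -1, {4} -> exp(-2*I*pi/3), {5} -> -exp(2*I*pi/3).
Now take the inner product of this character with each irreducible chi from the table, <chi_3*chi_4, chi> = (1/6) sum_C |C| (chi_3*chi_4)(C) conj(chi(C)):
  <chi_3*chi_4, chi_0> = (1/6)[1*(1)*conj(1) + 1*(-exp(-2*I*pi/3))*conj(1) + 1*(exp(2*I*pi/3))*conj(1) + 1*(-1)*conj(1) + 1*(exp(-2*I*pi/3))*conj(1) + 1*(-exp(2*I*pi/3))*conj(1)]
      = (1/6)[(1) + (-exp(-2*I*pi/3)) + (exp(2*I*pi/3)) + (-1) + (exp(-2*I*pi/3)) + (-exp(2*I*pi/3))] = 0/6 = 0
  <chi_3*chi_4, chi_1> = (1/6)[1*(1)*conj(1) + 1*(-exp(-2*I*pi/3))*conj(exp(I*pi/3)) + 1*(exp(2*I*pi/3))*conj(exp(2*I*pi/3)) + 1*(-1)*conj(-1) + 1*(exp(-2*I*pi/3))*conj(exp(-2*I*pi/3)) + 1*(-exp(2*I*pi/3))*conj(exp(-I*pi/3))]
      = (1/6)[(1) + (1) + (1) + (1) + (1) + (1)] = 6/6 = 1
  <chi_3*chi_4, chi_2> = (1/6)[1*(1)*conj(1) + 1*(-exp(-2*I*pi/3))*conj(exp(2*I*pi/3)) + 1*(exp(2*I*pi/3))*conj(exp(-2*I*pi/3)) + 1*(-1)*conj(1) + 1*(exp(-2*I*pi/3))*conj(exp(2*I*pi/3)) + 1*(-exp(2*I*pi/3))*conj(exp(-2*I*pi/3))]
      = (1/6)[(1) + (-exp(2*I*pi/3)) + (exp(-2*I*pi/3)) + (-1) + (exp(2*I*pi/3)) + (-exp(-2*I*pi/3))] = 0/6 = 0
  <chi_3*chi_4, chi_3> = (1/6)[1*(1)*conj(1) + 1*(-exp(-2*I*pi/3))*conj(-1) + 1*(exp(2*I*pi/3))*conj(1) + 1*(-1)*conj(-1) + 1*(exp(-2*I*pi/3))*conj(1) + 1*(-exp(2*I*pi/3))*conj(-1)]
      = (1/6)[(1) + (exp(-2*I*pi/3)) + (exp(2*I*pi/3)) + (1) + (exp(-2*I*pi/3)) + (exp(2*I*pi/3))] = 0/6 = 0
  <chi_3*chi_4, chi_4> = (1/6)[1*(1)*conj(1) + 1*(-exp(-2*I*pi/3))*conj(exp(-2*I*pi/3)) + 1*(exp(2*I*pi/3))*conj(exp(2*I*pi/3)) + 1*(-1)*conj(1) + 1*(exp(-2*I*pi/3))*conj(exp(-2*I*pi/3)) + 1*(-exp(2*I*pi/3))*conj(exp(2*I*pi/3))]
      = (1/6)[(1) + (-1) + (1) + (-1) + (1) + (-1)] = 0/6 = 0
  <chi_3*chi_4, chi_5> = (1/6)[1*(1)*conj(1) + 1*(-exp(-2*I*pi/3))*conj(exp(-I*pi/3)) + 1*(exp(2*I*pi/3))*conj(exp(-2*I*pi/3)) + 1*(-1)*conj(-1) + 1*(exp(-2*I*pi/3))*conj(exp(2*I*pi/3)) + 1*(-exp(2*I*pi/3))*conj(exp(I*pi/3))]
      = (1/6)[(1) + (-exp(-I*pi/3)) + (exp(-2*I*pi/3)) + (1) + (exp(2*I*pi/3)) + (-exp(I*pi/3))] = 0/6 = 0
(Exp terms are combined using exp(i*s)*conj(exp(i*t)) = exp(i*(s-t)), and sums of them are collapsed using the identity that for every m > 1 the m distinct m-th roots of unity sum to 0, e.g. 1 + exp(2*I*pi/3) + exp(-2*I*pi/3) = 0.)
Hence the multiplicities are chi_1: 1. Dimension check: dim(chi_3)*dim(chi_4) = 1*1 = 1 and sum (mult * dim) = 1*1 = 1.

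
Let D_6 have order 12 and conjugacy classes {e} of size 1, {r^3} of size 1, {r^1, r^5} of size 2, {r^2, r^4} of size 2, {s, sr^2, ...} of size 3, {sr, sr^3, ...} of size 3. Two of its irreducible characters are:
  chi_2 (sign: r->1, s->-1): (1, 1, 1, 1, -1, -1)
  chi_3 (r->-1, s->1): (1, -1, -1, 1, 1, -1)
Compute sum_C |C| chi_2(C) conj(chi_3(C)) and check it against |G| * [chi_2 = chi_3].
Sum = 0; so <chi_2, chi_3> = 0 (distinct irreducibles are orthogonal).

Proof sketch: Compute term by term over conjugacy classes (|C| * chi_2(C) * conj(chi_3(C))):
  1*(1)*conj(1) + 1*(1)*conj(-1) + 2*(1)*conj(-1) + 2*(1)*conj(1) + 3*(-1)*conj(1) + 3*(-1)*conj(-1)
  = (1) + (-1) + (-2) + (2) + (-3) + (3)
  = 0.
Dividing by |G| = 12 gives 0/12 = 0, matching the row-orthogonality relation <chi_2, chi_3> = [chi_2 = chi_3].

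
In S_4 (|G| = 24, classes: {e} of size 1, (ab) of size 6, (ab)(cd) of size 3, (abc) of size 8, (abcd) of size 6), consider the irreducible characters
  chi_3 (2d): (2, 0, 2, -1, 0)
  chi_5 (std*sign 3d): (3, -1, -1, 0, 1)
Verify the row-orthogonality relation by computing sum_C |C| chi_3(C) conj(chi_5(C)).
Sum = 0; so <chi_3, chi_5> = 0 (distinct irreducibles are orthogonal).

Solution. Compute term by term over conjugacy classes (|C| * chi_3(C) * conj(chi_5(C))):
  1*(2)*conj(3) + 6*(0)*conj(-1) + 3*(2)*conj(-1) + 8*(-1)*conj(0) + 6*(0)*conj(1)
  = (6) + (0) + (-6) + (0) + (0)
  = 0.
Dividing by |G| = 24 gives 0/24 = 0, matching the row-orthogonality relation <chi_3, chi_5> = [chi_3 = chi_5].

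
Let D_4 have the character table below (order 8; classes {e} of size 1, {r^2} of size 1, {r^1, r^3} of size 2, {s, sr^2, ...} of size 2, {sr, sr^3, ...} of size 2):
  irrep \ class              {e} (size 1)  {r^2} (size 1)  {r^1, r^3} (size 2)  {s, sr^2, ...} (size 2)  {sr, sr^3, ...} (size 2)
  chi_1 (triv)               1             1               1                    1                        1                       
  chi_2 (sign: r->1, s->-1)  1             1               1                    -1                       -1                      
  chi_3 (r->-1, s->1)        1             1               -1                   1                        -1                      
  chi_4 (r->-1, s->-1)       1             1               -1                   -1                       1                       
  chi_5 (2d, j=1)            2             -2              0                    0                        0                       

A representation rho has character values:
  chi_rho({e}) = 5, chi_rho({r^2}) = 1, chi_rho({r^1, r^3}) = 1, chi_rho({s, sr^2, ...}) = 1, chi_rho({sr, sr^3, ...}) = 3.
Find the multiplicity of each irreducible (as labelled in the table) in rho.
Multiplicities: chi_1: 2, chi_2: 0, chi_3: 0, chi_4: 1, chi_5: 1.

Why: Use <chi_rho, chi> = (1/|G|) sum_C |C| * chi_rho(C) * conj(chi(C)) with |G| = 8 for each irreducible chi in the table:
  <chi_rho, chi_1> = (1/8)[1*(5)*conj(1) + 1*(1)*conj(1) + 2*(1)*conj(1) + 2*(1)*conj(1) + 2*(3)*conj(1)]
      = (1/8)[(5) + (1) + (2) + (2) + (6)] = 16/8 = 2
  <chi_rho, chi_2> = (1/8)[1*(5)*conj(1) + 1*(1)*conj(1) + 2*(1)*conj(1) + 2*(1)*conj(-1) + 2*(3)*conj(-1)]
      = (1/8)[(5) + (1) + (2) + (-2) + (-6)] = 0/8 = 0
  <chi_rho, chi_3> = (1/8)[1*(5)*conj(1) + 1*(1)*conj(1) + 2*(1)*conj(-1) + 2*(1)*conj(1) + 2*(3)*conj(-1)]
      = (1/8)[(5) + (1) + (-2) + (2) + (-6)] = 0/8 = 0
  <chi_rho, chi_4> = (1/8)[1*(5)*conj(1) + 1*(1)*conj(1) + 2*(1)*conj(-1) + 2*(1)*conj(-1) + 2*(3)*conj(1)]
      = (1/8)[(5) + (1) + (-2) + (-2) + (6)] = 8/8 = 1
  <chi_rho, chi_5> = (1/8)[1*(5)*conj(2) + 1*(1)*conj(-2) + 2*(1)*conj(0) + 2*(1)*conj(0) + 2*(3)*conj(0)]
      = (1/8)[(10) + (-2) + (0) + (0) + (0)] = 8/8 = 1
Dimension check: dim(rho) = sum (mult * dim) = 2*1 + 0*1 + 0*1 + 1*1 + 1*2 = 5 = chi_rho(e) = 5.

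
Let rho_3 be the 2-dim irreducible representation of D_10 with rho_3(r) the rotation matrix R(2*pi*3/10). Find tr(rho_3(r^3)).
chi_{rho_3}(r^3) = 2*cos(2*pi*3*3/10) = 1/2 + sqrt(5)/2

Explanation: rho_3(r^3) is rotation by angle 2*pi*3*3/10, whose trace is 2*cos(2*pi*3*3/10) = 1/2 + sqrt(5)/2.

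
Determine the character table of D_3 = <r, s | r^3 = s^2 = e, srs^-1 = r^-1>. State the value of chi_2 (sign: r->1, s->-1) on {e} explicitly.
Conjugacy classes: {e} of size 1, {r^1, r^2} of size 2, {s, sr, ..., sr^2} of size 3.
Character table:
  irrep \ class              {e} (size 1)  {r^1, r^2} (size 2)  {s, sr, ..., sr^2} (size 3)
  chi_1 (triv)               1             1                    1                          
  chi_2 (sign: r->1, s->-1)  1             1                    -1                         
  chi_3 (2d, j=1)            2             -1                   0                          

Spot check: chi_2 (sign: r->1, s->-1) on {e} = 1.

Proof sketch: D_3 has order 2*3 = 6 with 3 conjugacy classes, hence 3 irreducibles. Sum of squared dims 1 + 1 + 4 = 6 = |G|. Linear characters come from the abelianisation; the 2-dimensional irreps have character r^k -> 2*cos(2*pi*j*k/3), reflections -> 0.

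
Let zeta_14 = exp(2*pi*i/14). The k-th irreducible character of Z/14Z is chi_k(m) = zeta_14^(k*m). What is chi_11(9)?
chi_11(9) = zeta_14^99 = exp(I*pi/7)

Explanation: chi_11(9) = zeta_14^(11*9) = zeta_14^99. Since zeta_14^14 = 1, this equals zeta_14^1 = exp(2*pi*i*1/14) = exp(I*pi/7).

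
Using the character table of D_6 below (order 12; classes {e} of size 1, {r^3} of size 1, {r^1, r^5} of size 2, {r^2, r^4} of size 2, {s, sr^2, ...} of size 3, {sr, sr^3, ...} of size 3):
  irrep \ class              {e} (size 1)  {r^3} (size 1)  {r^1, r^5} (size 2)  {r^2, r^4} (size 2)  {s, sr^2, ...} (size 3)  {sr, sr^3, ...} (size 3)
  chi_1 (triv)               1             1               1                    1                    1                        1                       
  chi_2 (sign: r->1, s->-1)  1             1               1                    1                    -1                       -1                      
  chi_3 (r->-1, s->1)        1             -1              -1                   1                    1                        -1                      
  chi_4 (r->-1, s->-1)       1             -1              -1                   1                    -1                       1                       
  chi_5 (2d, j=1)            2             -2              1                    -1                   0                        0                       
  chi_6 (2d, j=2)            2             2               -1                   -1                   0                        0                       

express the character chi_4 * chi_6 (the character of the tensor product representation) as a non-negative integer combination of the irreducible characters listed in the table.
chi_4 tensor chi_6 = chi_5 (all other irreducibles have multiplicity 0).

The character of a tensor product is the pointwise product (chi_4 * chi_6)(C) = chi_4(C) * chi_6(C):
  {e}: (1)*(2), {r^3}: (-1)*(2), {r^1, r^5}: (-1)*(-1), {r^2, r^4}: (1)*(-1), {s, sr^2, ...}: (-1)*(0), {sr, sr^3, ...}: (1)*(0)
so (chi_4 * chi_6) takes values
  {e} -> 2, {r^3} -> -2, {r^1, r^5} -> 1, {r^2, r^4} -> -1, {s, sr^2, ...} -> 0, {sr, sr^3, ...} -> 0.
Now take the inner product of this character with each irreducible chi from the table, <chi_4*chi_6, chi> = (1/12) sum_C |C| (chi_4*chi_6)(C) conj(chi(C)):
  <chi_4*chi_6, chi_1> = (1/12)[1*(2)*conj(1) + 1*(-2)*conj(1) + 2*(1)*conj(1) + 2*(-1)*conj(1) + 3*(0)*conj(1) + 3*(0)*conj(1)]
      = (1/12)[(2) + (-2) + (2) + (-2) + (0) + (0)] = 0/12 = 0
  <chi_4*chi_6, chi_2> = (1/12)[1*(2)*conj(1) + 1*(-2)*conj(1) + 2*(1)*conj(1) + 2*(-1)*conj(1) + 3*(0)*conj(-1) + 3*(0)*conj(-1)]
      = (1/12)[(2) + (-2) + (2) + (-2) + (0) + (0)] = 0/12 = 0
  <chi_4*chi_6, chi_3> = (1/12)[1*(2)*conj(1) + 1*(-2)*conj(-1) + 2*(1)*conj(-1) + 2*(-1)*conj(1) + 3*(0)*conj(1) + 3*(0)*conj(-1)]
      = (1/12)[(2) + (2) + (-2) + (-2) + (0) + (0)] = 0/12 = 0
  <chi_4*chi_6, chi_4> = (1/12)[1*(2)*conj(1) + 1*(-2)*conj(-1) + 2*(1)*conj(-1) + 2*(-1)*conj(1) + 3*(0)*conj(-1) + 3*(0)*conj(1)]
      = (1/12)[(2) + (2) + (-2) + (-2) + (0) + (0)] = 0/12 = 0
  <chi_4*chi_6, chi_5> = (1/12)[1*(2)*conj(2) + 1*(-2)*conj(-2) + 2*(1)*conj(1) + 2*(-1)*conj(-1) + 3*(0)*conj(0) + 3*(0)*conj(0)]
      = (1/12)[(4) + (4) + (2) + (2) + (0) + (0)] = 12/12 = 1
  <chi_4*chi_6, chi_6> = (1/12)[1*(2)*conj(2) + 1*(-2)*conj(2) + 2*(1)*conj(-1) + 2*(-1)*conj(-1) + 3*(0)*conj(0) + 3*(0)*conj(0)]
      = (1/12)[(4) + (-4) + (-2) + (2) + (0) + (0)] = 0/12 = 0
Hence the multiplicities are chi_5: 1. Dimension check: dim(chi_4)*dim(chi_6) = 1*2 = 2 and sum (mult * dim) = 1*2 = 2.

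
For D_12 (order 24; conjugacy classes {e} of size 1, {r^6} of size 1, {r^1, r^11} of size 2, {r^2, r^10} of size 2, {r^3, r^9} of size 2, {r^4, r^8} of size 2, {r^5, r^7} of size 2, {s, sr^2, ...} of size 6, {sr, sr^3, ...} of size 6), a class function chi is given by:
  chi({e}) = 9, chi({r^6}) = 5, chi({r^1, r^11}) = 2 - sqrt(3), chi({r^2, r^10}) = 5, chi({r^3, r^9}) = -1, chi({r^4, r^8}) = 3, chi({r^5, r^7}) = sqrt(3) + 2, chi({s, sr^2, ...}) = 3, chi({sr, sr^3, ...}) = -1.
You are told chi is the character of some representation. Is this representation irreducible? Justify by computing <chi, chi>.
Not irreducible (reducible): <chi, chi> = 11 > 1.

Solution. <chi, chi> = (1/|G|) sum_C |C| * |chi(C)|^2 = (1/24)[1*|9|^2 + 1*|5|^2 + 2*|2 - sqrt(3)|^2 + 2*|5|^2 + 2*|-1|^2 + 2*|3|^2 + 2*|sqrt(3) + 2|^2 + 6*|3|^2 + 6*|-1|^2]
  = (1/24)[(81) + (25) + (14 - 8*sqrt(3)) + (50) + (2) + (18) + (8*sqrt(3) + 14) + (54) + (6)] = 264/24 = 11.
A character is irreducible iff <chi, chi> = 1, so this representation is reducible.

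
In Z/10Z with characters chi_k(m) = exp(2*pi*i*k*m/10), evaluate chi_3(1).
chi_3(1) = zeta_10^3 = exp(3*I*pi/5)

Solution. chi_3(1) = zeta_10^(3*1) = zeta_10^3. Since zeta_10^10 = 1, this equals zeta_10^3 = exp(2*pi*i*3/10) = exp(3*I*pi/5).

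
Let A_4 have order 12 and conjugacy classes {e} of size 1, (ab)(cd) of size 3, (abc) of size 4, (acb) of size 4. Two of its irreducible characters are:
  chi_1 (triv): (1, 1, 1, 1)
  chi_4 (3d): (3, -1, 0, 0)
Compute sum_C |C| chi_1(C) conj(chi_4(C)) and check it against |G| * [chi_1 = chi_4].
Sum = 0; so <chi_1, chi_4> = 0 (distinct irreducibles are orthogonal).

Compute term by term over conjugacy classes (|C| * chi_1(C) * conj(chi_4(C))):
  1*(1)*conj(3) + 3*(1)*conj(-1) + 4*(1)*conj(0) + 4*(1)*conj(0)
  = (3) + (-3) + (0) + (0)
  = 0.
(Exp terms are combined using exp(i*s)*conj(exp(i*t)) = exp(i*(s-t)), and sums of them are collapsed using the identity that for every m > 1 the m distinct m-th roots of unity sum to 0, e.g. 1 + exp(2*I*pi/3) + exp(-2*I*pi/3) = 0.)
Dividing by |G| = 12 gives 0/12 = 0, matching the row-orthogonality relation <chi_1, chi_4> = [chi_1 = chi_4].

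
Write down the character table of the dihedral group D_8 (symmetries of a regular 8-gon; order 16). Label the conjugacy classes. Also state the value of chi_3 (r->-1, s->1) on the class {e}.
Conjugacy classes: {e} of size 1, {r^4} of size 1, {r^1, r^7} of size 2, {r^2, r^6} of size 2, {r^3, r^5} of size 2, {s, sr^2, ...} of size 4, {sr, sr^3, ...} of size 4.
Character table:
  irrep \ class              {e} (size 1)  {r^4} (size 1)  {r^1, r^7} (size 2)  {r^2, r^6} (size 2)  {r^3, r^5} (size 2)  {s, sr^2, ...} (size 4)  {sr, sr^3, ...} (size 4)
  chi_1 (triv)               1             1               1                    1                    1                    1                        1                       
  chi_2 (sign: r->1, s->-1)  1             1               1                    1                    1                    -1                       -1                      
  chi_3 (r->-1, s->1)        1             1               -1                   1                    -1                   1                        -1                      
  chi_4 (r->-1, s->-1)       1             1               -1                   1                    -1                   -1                       1                       
  chi_5 (2d, j=1)            2             -2              sqrt(2)              0                    -sqrt(2)             0                        0                       
  chi_6 (2d, j=2)            2             2               0                    -2                   0                    0                        0                       
  chi_7 (2d, j=3)            2             -2              -sqrt(2)             0                    sqrt(2)              0                        0                       

Spot check: chi_3 (r->-1, s->1) on {e} = 1.

Details: D_8 has order 2*8 = 16 with 7 conjugacy classes, hence 7 irreducibles. Sum of squared dims 1 + 1 + 1 + 1 + 4 + 4 + 4 = 16 = |G|. Linear characters come from the abelianisation; the 2-dimensional irreps have character r^k -> 2*cos(2*pi*j*k/8), reflections -> 0.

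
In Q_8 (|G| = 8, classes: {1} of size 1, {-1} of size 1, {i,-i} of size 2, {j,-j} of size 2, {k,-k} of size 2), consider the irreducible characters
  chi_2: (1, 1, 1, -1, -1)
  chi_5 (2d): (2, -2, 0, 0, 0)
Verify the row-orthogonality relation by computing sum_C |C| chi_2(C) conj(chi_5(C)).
Sum = 0; so <chi_2, chi_5> = 0 (distinct irreducibles are orthogonal).

Compute term by term over conjugacy classes (|C| * chi_2(C) * conj(chi_5(C))):
  1*(1)*conj(2) + 1*(1)*conj(-2) + 2*(1)*conj(0) + 2*(-1)*conj(0) + 2*(-1)*conj(0)
  = (2) + (-2) + (0) + (0) + (0)
  = 0.
Dividing by |G| = 8 gives 0/8 = 0, matching the row-orthogonality relation <chi_2, chi_5> = [chi_2 = chi_5].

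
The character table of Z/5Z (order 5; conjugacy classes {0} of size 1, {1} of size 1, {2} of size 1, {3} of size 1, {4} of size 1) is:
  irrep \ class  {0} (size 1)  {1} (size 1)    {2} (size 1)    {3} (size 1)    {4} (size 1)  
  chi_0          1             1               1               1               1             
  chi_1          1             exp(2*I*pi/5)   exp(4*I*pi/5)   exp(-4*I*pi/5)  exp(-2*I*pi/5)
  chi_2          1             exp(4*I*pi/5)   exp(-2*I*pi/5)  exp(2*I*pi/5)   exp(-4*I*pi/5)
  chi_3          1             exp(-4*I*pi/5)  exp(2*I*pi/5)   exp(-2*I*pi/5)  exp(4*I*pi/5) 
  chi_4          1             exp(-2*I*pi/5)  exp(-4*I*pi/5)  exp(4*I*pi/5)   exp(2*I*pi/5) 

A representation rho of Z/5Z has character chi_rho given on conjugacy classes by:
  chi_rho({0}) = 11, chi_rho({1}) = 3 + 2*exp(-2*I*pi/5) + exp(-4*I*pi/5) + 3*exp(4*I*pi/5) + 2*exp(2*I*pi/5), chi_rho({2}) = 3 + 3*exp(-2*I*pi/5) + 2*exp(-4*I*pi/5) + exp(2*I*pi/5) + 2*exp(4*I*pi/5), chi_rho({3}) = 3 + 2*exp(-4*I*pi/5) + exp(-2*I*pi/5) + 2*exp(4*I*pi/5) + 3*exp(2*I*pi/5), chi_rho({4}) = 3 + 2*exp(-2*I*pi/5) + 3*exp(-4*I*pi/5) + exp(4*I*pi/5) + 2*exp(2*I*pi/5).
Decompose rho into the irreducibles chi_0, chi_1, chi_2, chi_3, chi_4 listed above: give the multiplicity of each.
Multiplicities: chi_0: 3, chi_1: 2, chi_2: 3, chi_3: 1, chi_4: 2.

Justification: Use <chi_rho, chi> = (1/|G|) sum_C |C| * chi_rho(C) * conj(chi(C)) with |G| = 5 for each irreducible chi in the table:
  <chi_rho, chi_0> = (1/5)[1*(11)*conj(1) + 1*(3 + 2*exp(-2*I*pi/5) + exp(-4*I*pi/5) + 3*exp(4*I*pi/5) + 2*exp(2*I*pi/5))*conj(1) + 1*(3 + 3*exp(-2*I*pi/5) + 2*exp(-4*I*pi/5) + exp(2*I*pi/5) + 2*exp(4*I*pi/5))*conj(1) + 1*(3 + 2*exp(-4*I*pi/5) + exp(-2*I*pi/5) + 2*exp(4*I*pi/5) + 3*exp(2*I*pi/5))*conj(1) + 1*(3 + 2*exp(-2*I*pi/5) + 3*exp(-4*I*pi/5) + exp(4*I*pi/5) + 2*exp(2*I*pi/5))*conj(1)]
      = (1/5)[(11) + (3 + 2*exp(-2*I*pi/5) + exp(-4*I*pi/5) + 3*exp(4*I*pi/5) + 2*exp(2*I*pi/5)) + (3 + 3*exp(-2*I*pi/5) + 2*exp(-4*I*pi/5) + exp(2*I*pi/5) + 2*exp(4*I*pi/5)) + (3 + 2*exp(-4*I*pi/5) + exp(-2*I*pi/5) + 2*exp(4*I*pi/5) + 3*exp(2*I*pi/5)) + (3 + 2*exp(-2*I*pi/5) + 3*exp(-4*I*pi/5) + exp(4*I*pi/5) + 2*exp(2*I*pi/5))] = 15/5 = 3
  <chi_rho, chi_1> = (1/5)[1*(11)*conj(1) + 1*(3 + 2*exp(-2*I*pi/5) + exp(-4*I*pi/5) + 3*exp(4*I*pi/5) + 2*exp(2*I*pi/5))*conj(exp(2*I*pi/5)) + 1*(3 + 3*exp(-2*I*pi/5) + 2*exp(-4*I*pi/5) + exp(2*I*pi/5) + 2*exp(4*I*pi/5))*conj(exp(4*I*pi/5)) + 1*(3 + 2*exp(-4*I*pi/5) + exp(-2*I*pi/5) + 2*exp(4*I*pi/5) + 3*exp(2*I*pi/5))*conj(exp(-4*I*pi/5)) + 1*(3 + 2*exp(-2*I*pi/5) + 3*exp(-4*I*pi/5) + exp(4*I*pi/5) + 2*exp(2*I*pi/5))*conj(exp(-2*I*pi/5))]
      = (1/5)[(11) + (2 + 3*exp(-2*I*pi/5) + 2*exp(-4*I*pi/5) + exp(4*I*pi/5) + 3*exp(2*I*pi/5)) + (2 + 3*exp(-4*I*pi/5) + exp(-2*I*pi/5) + 3*exp(4*I*pi/5) + 2*exp(2*I*pi/5)) + (2 + 2*exp(-2*I*pi/5) + 3*exp(-4*I*pi/5) + exp(2*I*pi/5) + 3*exp(4*I*pi/5)) + (2 + 3*exp(-2*I*pi/5) + exp(-4*I*pi/5) + 2*exp(4*I*pi/5) + 3*exp(2*I*pi/5))] = 10/5 = 2
  <chi_rho, chi_2> = (1/5)[1*(11)*conj(1) + 1*(3 + 2*exp(-2*I*pi/5) + exp(-4*I*pi/5) + 3*exp(4*I*pi/5) + 2*exp(2*I*pi/5))*conj(exp(4*I*pi/5)) + 1*(3 + 3*exp(-2*I*pi/5) + 2*exp(-4*I*pi/5) + exp(2*I*pi/5) + 2*exp(4*I*pi/5))*conj(exp(-2*I*pi/5)) + 1*(3 + 2*exp(-4*I*pi/5) + exp(-2*I*pi/5) + 2*exp(4*I*pi/5) + 3*exp(2*I*pi/5))*conj(exp(2*I*pi/5)) + 1*(3 + 2*exp(-2*I*pi/5) + 3*exp(-4*I*pi/5) + exp(4*I*pi/5) + 2*exp(2*I*pi/5))*conj(exp(-4*I*pi/5))]
      = (1/5)[(11) + (3 + 2*exp(-2*I*pi/5) + 3*exp(-4*I*pi/5) + exp(2*I*pi/5) + 2*exp(4*I*pi/5)) + (3 + 2*exp(-2*I*pi/5) + 2*exp(-4*I*pi/5) + exp(4*I*pi/5) + 3*exp(2*I*pi/5)) + (3 + 3*exp(-2*I*pi/5) + exp(-4*I*pi/5) + 2*exp(4*I*pi/5) + 2*exp(2*I*pi/5)) + (3 + 2*exp(-4*I*pi/5) + exp(-2*I*pi/5) + 3*exp(4*I*pi/5) + 2*exp(2*I*pi/5))] = 15/5 = 3
  <chi_rho, chi_3> = (1/5)[1*(11)*conj(1) + 1*(3 + 2*exp(-2*I*pi/5) + exp(-4*I*pi/5) + 3*exp(4*I*pi/5) + 2*exp(2*I*pi/5))*conj(exp(-4*I*pi/5)) + 1*(3 + 3*exp(-2*I*pi/5) + 2*exp(-4*I*pi/5) + exp(2*I*pi/5) + 2*exp(4*I*pi/5))*conj(exp(2*I*pi/5)) + 1*(3 + 2*exp(-4*I*pi/5) + exp(-2*I*pi/5) + 2*exp(4*I*pi/5) + 3*exp(2*I*pi/5))*conj(exp(-2*I*pi/5)) + 1*(3 + 2*exp(-2*I*pi/5) + 3*exp(-4*I*pi/5) + exp(4*I*pi/5) + 2*exp(2*I*pi/5))*conj(exp(4*I*pi/5))]
      = (1/5)[(11) + (1 + 3*exp(-2*I*pi/5) + 2*exp(-4*I*pi/5) + 3*exp(4*I*pi/5) + 2*exp(2*I*pi/5)) + (1 + 3*exp(-2*I*pi/5) + 3*exp(-4*I*pi/5) + 2*exp(4*I*pi/5) + 2*exp(2*I*pi/5)) + (1 + 2*exp(-2*I*pi/5) + 2*exp(-4*I*pi/5) + 3*exp(4*I*pi/5) + 3*exp(2*I*pi/5)) + (1 + 2*exp(-2*I*pi/5) + 3*exp(-4*I*pi/5) + 2*exp(4*I*pi/5) + 3*exp(2*I*pi/5))] = 5/5 = 1
  <chi_rho, chi_4> = (1/5)[1*(11)*conj(1) + 1*(3 + 2*exp(-2*I*pi/5) + exp(-4*I*pi/5) + 3*exp(4*I*pi/5) + 2*exp(2*I*pi/5))*conj(exp(-2*I*pi/5)) + 1*(3 + 3*exp(-2*I*pi/5) + 2*exp(-4*I*pi/5) + exp(2*I*pi/5) + 2*exp(4*I*pi/5))*conj(exp(-4*I*pi/5)) + 1*(3 + 2*exp(-4*I*pi/5) + exp(-2*I*pi/5) + 2*exp(4*I*pi/5) + 3*exp(2*I*pi/5))*conj(exp(4*I*pi/5)) + 1*(3 + 2*exp(-2*I*pi/5) + 3*exp(-4*I*pi/5) + exp(4*I*pi/5) + 2*exp(2*I*pi/5))*conj(exp(2*I*pi/5))]
      = (1/5)[(11) + (2 + 3*exp(-4*I*pi/5) + exp(-2*I*pi/5) + 2*exp(4*I*pi/5) + 3*exp(2*I*pi/5)) + (2 + 2*exp(-2*I*pi/5) + exp(-4*I*pi/5) + 3*exp(4*I*pi/5) + 3*exp(2*I*pi/5)) + (2 + 3*exp(-2*I*pi/5) + 3*exp(-4*I*pi/5) + exp(4*I*pi/5) + 2*exp(2*I*pi/5)) + (2 + 3*exp(-2*I*pi/5) + 2*exp(-4*I*pi/5) + exp(2*I*pi/5) + 3*exp(4*I*pi/5))] = 10/5 = 2
(Exp terms are combined using exp(i*s)*conj(exp(i*t)) = exp(i*(s-t)), and sums of them are collapsed using the identity that for every m > 1 the m distinct m-th roots of unity sum to 0, e.g. 1 + exp(2*I*pi/3) + exp(-2*I*pi/3) = 0.)
Dimension check: dim(rho) = sum (mult * dim) = 3*1 + 2*1 + 3*1 + 1*1 + 2*1 = 11 = chi_rho(e) = 11.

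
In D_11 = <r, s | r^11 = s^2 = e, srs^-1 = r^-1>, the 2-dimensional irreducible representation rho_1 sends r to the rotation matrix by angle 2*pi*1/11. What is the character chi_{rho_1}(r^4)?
chi_{rho_1}(r^4) = 2*cos(2*pi*1*4/11) = -2*cos(3*pi/11)

Reasoning: rho_1(r^4) is rotation by angle 2*pi*1*4/11, whose trace is 2*cos(2*pi*1*4/11) = -2*cos(3*pi/11).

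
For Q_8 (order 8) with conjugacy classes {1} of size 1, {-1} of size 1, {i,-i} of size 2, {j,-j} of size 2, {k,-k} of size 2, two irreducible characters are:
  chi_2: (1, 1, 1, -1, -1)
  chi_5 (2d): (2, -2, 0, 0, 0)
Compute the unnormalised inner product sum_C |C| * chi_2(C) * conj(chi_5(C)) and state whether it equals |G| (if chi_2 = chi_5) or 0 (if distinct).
Sum = 0; so <chi_2, chi_5> = 0 (distinct irreducibles are orthogonal).

Why: Compute term by term over conjugacy classes (|C| * chi_2(C) * conj(chi_5(C))):
  1*(1)*conj(2) + 1*(1)*conj(-2) + 2*(1)*conj(0) + 2*(-1)*conj(0) + 2*(-1)*conj(0)
  = (2) + (-2) + (0) + (0) + (0)
  = 0.
Dividing by |G| = 8 gives 0/8 = 0, matching the row-orthogonality relation <chi_2, chi_5> = [chi_2 = chi_5].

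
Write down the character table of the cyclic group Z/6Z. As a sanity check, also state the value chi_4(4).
Character table of Z/6Z (irreps indexed chi_0,...,chi_5 with chi_k(m) = zeta_6^(k*m), zeta_6 = exp(2*pi*i/6)):
  irrep \ class  {0} (size 1)  {1} (size 1)    {2} (size 1)    {3} (size 1)  {4} (size 1)    {5} (size 1)  
  chi_0          1             1               1               1             1               1             
  chi_1          1             exp(I*pi/3)     exp(2*I*pi/3)   -1            exp(-2*I*pi/3)  exp(-I*pi/3)  
  chi_2          1             exp(2*I*pi/3)   exp(-2*I*pi/3)  1             exp(2*I*pi/3)   exp(-2*I*pi/3)
  chi_3          1             -1              1               -1            1               -1            
  chi_4          1             exp(-2*I*pi/3)  exp(2*I*pi/3)   1             exp(-2*I*pi/3)  exp(2*I*pi/3) 
  chi_5          1             exp(-I*pi/3)    exp(-2*I*pi/3)  -1            exp(2*I*pi/3)   exp(I*pi/3)   

Spot check: chi_4(4) = zeta_6^(4*4) = zeta_6^16 = exp(-2*I*pi/3).

Argument: Z/6Z is abelian, so all 6 irreducible complex representations are 1-dimensional. They are given by chi_k(m) = zeta_6^(k*m) for k = 0,...,5. Row orthogonality: sum_m chi_k(m) conj(chi_l(m)) = 6 * [k = l].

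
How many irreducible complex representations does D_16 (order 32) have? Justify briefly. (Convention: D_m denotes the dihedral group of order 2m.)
11

Why: The number of irreducible complex representations of a finite group equals its number of conjugacy classes. D_16 has 11 conjugacy classes (n/2 + 3 for n even), so D_16 (order 32) has exactly 11 irreducible complex representations.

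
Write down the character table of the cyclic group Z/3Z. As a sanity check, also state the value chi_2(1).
Character table of Z/3Z (irreps indexed chi_0,...,chi_2 with chi_k(m) = zeta_3^(k*m), zeta_3 = exp(2*pi*i/3)):
  irrep \ class  {0} (size 1)  {1} (size 1)    {2} (size 1)  
  chi_0          1             1               1             
  chi_1          1             exp(2*I*pi/3)   exp(-2*I*pi/3)
  chi_2          1             exp(-2*I*pi/3)  exp(2*I*pi/3) 

Spot check: chi_2(1) = zeta_3^(2*1) = zeta_3^2 = exp(-2*I*pi/3).

Derivation: Z/3Z is abelian, so all 3 irreducible complex representations are 1-dimensional. They are given by chi_k(m) = zeta_3^(k*m) for k = 0,...,2. Row orthogonality: sum_m chi_k(m) conj(chi_l(m)) = 3 * [k = l].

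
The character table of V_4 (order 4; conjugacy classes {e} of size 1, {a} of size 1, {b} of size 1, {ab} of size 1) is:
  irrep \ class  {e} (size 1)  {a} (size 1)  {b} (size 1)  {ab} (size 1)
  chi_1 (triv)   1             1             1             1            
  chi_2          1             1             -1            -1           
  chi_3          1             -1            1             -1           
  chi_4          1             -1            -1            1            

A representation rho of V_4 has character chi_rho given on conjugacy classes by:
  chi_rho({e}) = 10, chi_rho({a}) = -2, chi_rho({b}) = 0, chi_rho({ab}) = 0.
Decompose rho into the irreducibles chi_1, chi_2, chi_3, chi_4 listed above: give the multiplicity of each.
Multiplicities: chi_1: 2, chi_2: 2, chi_3: 3, chi_4: 3.

Justification: Use <chi_rho, chi> = (1/|G|) sum_C |C| * chi_rho(C) * conj(chi(C)) with |G| = 4 for each irreducible chi in the table:
  <chi_rho, chi_1> = (1/4)[1*(10)*conj(1) + 1*(-2)*conj(1) + 1*(0)*conj(1) + 1*(0)*conj(1)]
      = (1/4)[(10) + (-2) + (0) + (0)] = 8/4 = 2
  <chi_rho, chi_2> = (1/4)[1*(10)*conj(1) + 1*(-2)*conj(1) + 1*(0)*conj(-1) + 1*(0)*conj(-1)]
      = (1/4)[(10) + (-2) + (0) + (0)] = 8/4 = 2
  <chi_rho, chi_3> = (1/4)[1*(10)*conj(1) + 1*(-2)*conj(-1) + 1*(0)*conj(1) + 1*(0)*conj(-1)]
      = (1/4)[(10) + (2) + (0) + (0)] = 12/4 = 3
  <chi_rho, chi_4> = (1/4)[1*(10)*conj(1) + 1*(-2)*conj(-1) + 1*(0)*conj(-1) + 1*(0)*conj(1)]
      = (1/4)[(10) + (2) + (0) + (0)] = 12/4 = 3
Dimension check: dim(rho) = sum (mult * dim) = 2*1 + 2*1 + 3*1 + 3*1 = 10 = chi_rho(e) = 10.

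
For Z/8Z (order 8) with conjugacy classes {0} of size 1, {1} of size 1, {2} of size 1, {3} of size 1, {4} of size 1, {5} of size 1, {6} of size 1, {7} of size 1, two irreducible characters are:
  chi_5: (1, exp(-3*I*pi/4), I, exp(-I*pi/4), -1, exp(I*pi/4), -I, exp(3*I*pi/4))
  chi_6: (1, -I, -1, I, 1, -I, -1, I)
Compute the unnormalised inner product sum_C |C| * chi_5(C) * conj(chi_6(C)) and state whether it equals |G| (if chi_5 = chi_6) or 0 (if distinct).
Sum = 0; so <chi_5, chi_6> = 0 (distinct irreducibles are orthogonal).

Explanation: Compute term by term over conjugacy classes (|C| * chi_5(C) * conj(chi_6(C))):
  1*(1)*conj(1) + 1*(exp(-3*I*pi/4))*conj(-I) + 1*(I)*conj(-1) + 1*(exp(-I*pi/4))*conj(I) + 1*(-1)*conj(1) + 1*(exp(I*pi/4))*conj(-I) + 1*(-I)*conj(-1) + 1*(exp(3*I*pi/4))*conj(I)
  = (1) + (exp(-I*pi/4)) + (-I) + (-exp(I*pi/4)) + (-1) + (exp(3*I*pi/4)) + (I) + (-exp(-3*I*pi/4))
  = 0.
(Exp terms are combined using exp(i*s)*conj(exp(i*t)) = exp(i*(s-t)), and sums of them are collapsed using the identity that for every m > 1 the m distinct m-th roots of unity sum to 0, e.g. 1 + exp(2*I*pi/3) + exp(-2*I*pi/3) = 0.)
Dividing by |G| = 8 gives 0/8 = 0, matching the row-orthogonality relation <chi_5, chi_6> = [chi_5 = chi_6].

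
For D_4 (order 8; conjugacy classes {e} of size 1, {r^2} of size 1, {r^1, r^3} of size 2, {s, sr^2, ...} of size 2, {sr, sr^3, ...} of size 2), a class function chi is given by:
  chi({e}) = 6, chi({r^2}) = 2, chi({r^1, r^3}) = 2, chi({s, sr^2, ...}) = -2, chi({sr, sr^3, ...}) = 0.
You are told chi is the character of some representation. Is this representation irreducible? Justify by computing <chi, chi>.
Not irreducible (reducible): <chi, chi> = 7 > 1.

Justification: <chi, chi> = (1/|G|) sum_C |C| * |chi(C)|^2 = (1/8)[1*|6|^2 + 1*|2|^2 + 2*|2|^2 + 2*|-2|^2 + 2*|0|^2]
  = (1/8)[(36) + (4) + (8) + (8) + (0)] = 56/8 = 7.
A character is irreducible iff <chi, chi> = 1, so this representation is reducible.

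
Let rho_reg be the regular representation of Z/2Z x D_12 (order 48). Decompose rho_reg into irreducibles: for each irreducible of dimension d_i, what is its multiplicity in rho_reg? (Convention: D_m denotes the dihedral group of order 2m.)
Each irreducible V_i of dimension d_i appears with multiplicity d_i, i.e. rho_reg = (direct sum over all irreducibles V_i) d_i V_i. The irreducible dimensions for Z/2Z x D_12 are 1, 1, 1, 1, 1, 1, 1, 1, 2, 2, 2, 2, 2, 2, 2, 2, 2, 2: 8 irreducibles of dimension 1, each with multiplicity 1; 10 irreducibles of dimension 2, each with multiplicity 2. Total dimension 8*1*1 + 10*2*2 = 48 = |G|.

Justification: General theorem: in the regular representation of a finite group G, each irreducible appears with multiplicity equal to its dimension. Check: dim(rho_reg) = sum d_i^2 = 1 + 1 + 1 + 1 + 1 + 1 + 1 + 1 + 4 + 4 + 4 + 4 + 4 + 4 + 4 + 4 + 4 + 4 = 48 = |G|.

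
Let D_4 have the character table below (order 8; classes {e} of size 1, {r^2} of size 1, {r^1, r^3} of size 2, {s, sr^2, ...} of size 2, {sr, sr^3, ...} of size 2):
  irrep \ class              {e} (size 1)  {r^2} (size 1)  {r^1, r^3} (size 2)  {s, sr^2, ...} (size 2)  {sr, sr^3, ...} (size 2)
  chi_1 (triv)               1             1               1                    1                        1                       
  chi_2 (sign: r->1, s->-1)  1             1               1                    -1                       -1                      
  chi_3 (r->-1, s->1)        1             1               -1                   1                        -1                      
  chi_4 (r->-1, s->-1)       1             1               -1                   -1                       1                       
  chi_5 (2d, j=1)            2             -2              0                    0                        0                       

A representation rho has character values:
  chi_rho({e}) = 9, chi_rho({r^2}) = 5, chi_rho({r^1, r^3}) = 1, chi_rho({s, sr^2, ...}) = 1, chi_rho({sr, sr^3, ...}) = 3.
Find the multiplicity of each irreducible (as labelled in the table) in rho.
Multiplicities: chi_1: 3, chi_2: 1, chi_3: 1, chi_4: 2, chi_5: 1.

Reasoning: Use <chi_rho, chi> = (1/|G|) sum_C |C| * chi_rho(C) * conj(chi(C)) with |G| = 8 for each irreducible chi in the table:
  <chi_rho, chi_1> = (1/8)[1*(9)*conj(1) + 1*(5)*conj(1) + 2*(1)*conj(1) + 2*(1)*conj(1) + 2*(3)*conj(1)]
      = (1/8)[(9) + (5) + (2) + (2) + (6)] = 24/8 = 3
  <chi_rho, chi_2> = (1/8)[1*(9)*conj(1) + 1*(5)*conj(1) + 2*(1)*conj(1) + 2*(1)*conj(-1) + 2*(3)*conj(-1)]
      = (1/8)[(9) + (5) + (2) + (-2) + (-6)] = 8/8 = 1
  <chi_rho, chi_3> = (1/8)[1*(9)*conj(1) + 1*(5)*conj(1) + 2*(1)*conj(-1) + 2*(1)*conj(1) + 2*(3)*conj(-1)]
      = (1/8)[(9) + (5) + (-2) + (2) + (-6)] = 8/8 = 1
  <chi_rho, chi_4> = (1/8)[1*(9)*conj(1) + 1*(5)*conj(1) + 2*(1)*conj(-1) + 2*(1)*conj(-1) + 2*(3)*conj(1)]
      = (1/8)[(9) + (5) + (-2) + (-2) + (6)] = 16/8 = 2
  <chi_rho, chi_5> = (1/8)[1*(9)*conj(2) + 1*(5)*conj(-2) + 2*(1)*conj(0) + 2*(1)*conj(0) + 2*(3)*conj(0)]
      = (1/8)[(18) + (-10) + (0) + (0) + (0)] = 8/8 = 1
Dimension check: dim(rho) = sum (mult * dim) = 3*1 + 1*1 + 1*1 + 2*1 + 1*2 = 9 = chi_rho(e) = 9.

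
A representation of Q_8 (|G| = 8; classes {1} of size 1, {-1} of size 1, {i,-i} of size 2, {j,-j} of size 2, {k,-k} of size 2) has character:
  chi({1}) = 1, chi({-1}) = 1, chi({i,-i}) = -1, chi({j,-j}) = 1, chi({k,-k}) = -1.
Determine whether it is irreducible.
Irreducible: <chi, chi> = 1.

Argument: <chi, chi> = (1/|G|) sum_C |C| * |chi(C)|^2 = (1/8)[1*|1|^2 + 1*|1|^2 + 2*|-1|^2 + 2*|1|^2 + 2*|-1|^2]
  = (1/8)[(1) + (1) + (2) + (2) + (2)] = 8/8 = 1.
A character is irreducible iff <chi, chi> = 1, so this representation is irreducible.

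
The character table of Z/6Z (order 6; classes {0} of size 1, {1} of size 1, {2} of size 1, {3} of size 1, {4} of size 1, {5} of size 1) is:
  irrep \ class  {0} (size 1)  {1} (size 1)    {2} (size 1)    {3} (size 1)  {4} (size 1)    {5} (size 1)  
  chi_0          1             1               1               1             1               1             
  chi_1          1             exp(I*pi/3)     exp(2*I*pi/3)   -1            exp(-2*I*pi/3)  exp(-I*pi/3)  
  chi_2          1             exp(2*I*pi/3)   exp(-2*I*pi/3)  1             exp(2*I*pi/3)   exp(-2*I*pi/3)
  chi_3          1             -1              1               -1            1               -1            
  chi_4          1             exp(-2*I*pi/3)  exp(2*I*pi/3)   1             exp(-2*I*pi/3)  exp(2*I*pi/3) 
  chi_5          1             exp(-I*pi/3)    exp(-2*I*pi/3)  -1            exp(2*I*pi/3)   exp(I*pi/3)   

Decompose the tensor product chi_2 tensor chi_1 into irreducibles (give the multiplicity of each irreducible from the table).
chi_2 tensor chi_1 = chi_3 (all other irreducibles have multiplicity 0).

Why: The character of a tensor product is the pointwise product (chi_2 * chi_1)(C) = chi_2(C) * chi_1(C):
  {0}: (1)*(1), {1}: (exp(2*I*pi/3))*(exp(I*pi/3)), {2}: (exp(-2*I*pi/3))*(exp(2*I*pi/3)), {3}: (1)*(-1), {4}: (exp(2*I*pi/3))*(exp(-2*I*pi/3)), {5}: (exp(-2*I*pi/3))*(exp(-I*pi/3))
so (chi_2 * chi_1) takes values
  {0} -> 1, {1} -> -1, {2} -> 1, {3} -> -1, {4} -> 1, {5} -> -1.
Now take the inner product of this character with each irreducible chi from the table, <chi_2*chi_1, chi> = (1/6) sum_C |C| (chi_2*chi_1)(C) conj(chi(C)):
  <chi_2*chi_1, chi_0> = (1/6)[1*(1)*conj(1) + 1*(-1)*conj(1) + 1*(1)*conj(1) + 1*(-1)*conj(1) + 1*(1)*conj(1) + 1*(-1)*conj(1)]
      = (1/6)[(1) + (-1) + (1) + (-1) + (1) + (-1)] = 0/6 = 0
  <chi_2*chi_1, chi_1> = (1/6)[1*(1)*conj(1) + 1*(-1)*conj(exp(I*pi/3)) + 1*(1)*conj(exp(2*I*pi/3)) + 1*(-1)*conj(-1) + 1*(1)*conj(exp(-2*I*pi/3)) + 1*(-1)*conj(exp(-I*pi/3))]
      = (1/6)[(1) + (-exp(-I*pi/3)) + (exp(-2*I*pi/3)) + (1) + (exp(2*I*pi/3)) + (-exp(I*pi/3))] = 0/6 = 0
  <chi_2*chi_1, chi_2> = (1/6)[1*(1)*conj(1) + 1*(-1)*conj(exp(2*I*pi/3)) + 1*(1)*conj(exp(-2*I*pi/3)) + 1*(-1)*conj(1) + 1*(1)*conj(exp(2*I*pi/3)) + 1*(-1)*conj(exp(-2*I*pi/3))]
      = (1/6)[(1) + (-exp(-2*I*pi/3)) + (exp(2*I*pi/3)) + (-1) + (exp(-2*I*pi/3)) + (-exp(2*I*pi/3))] = 0/6 = 0
  <chi_2*chi_1, chi_3> = (1/6)[1*(1)*conj(1) + 1*(-1)*conj(-1) + 1*(1)*conj(1) + 1*(-1)*conj(-1) + 1*(1)*conj(1) + 1*(-1)*conj(-1)]
      = (1/6)[(1) + (1) + (1) + (1) + (1) + (1)] = 6/6 = 1
  <chi_2*chi_1, chi_4> = (1/6)[1*(1)*conj(1) + 1*(-1)*conj(exp(-2*I*pi/3)) + 1*(1)*conj(exp(2*I*pi/3)) + 1*(-1)*conj(1) + 1*(1)*conj(exp(-2*I*pi/3)) + 1*(-1)*conj(exp(2*I*pi/3))]
      = (1/6)[(1) + (-exp(2*I*pi/3)) + (exp(-2*I*pi/3)) + (-1) + (exp(2*I*pi/3)) + (-exp(-2*I*pi/3))] = 0/6 = 0
  <chi_2*chi_1, chi_5> = (1/6)[1*(1)*conj(1) + 1*(-1)*conj(exp(-I*pi/3)) + 1*(1)*conj(exp(-2*I*pi/3)) + 1*(-1)*conj(-1) + 1*(1)*conj(exp(2*I*pi/3)) + 1*(-1)*conj(exp(I*pi/3))]
      = (1/6)[(1) + (-exp(I*pi/3)) + (exp(2*I*pi/3)) + (1) + (exp(-2*I*pi/3)) + (-exp(-I*pi/3))] = 0/6 = 0
(Exp terms are combined using exp(i*s)*conj(exp(i*t)) = exp(i*(s-t)), and sums of them are collapsed using the identity that for every m > 1 the m distinct m-th roots of unity sum to 0, e.g. 1 + exp(2*I*pi/3) + exp(-2*I*pi/3) = 0.)
Hence the multiplicities are chi_3: 1. Dimension check: dim(chi_2)*dim(chi_1) = 1*1 = 1 and sum (mult * dim) = 1*1 = 1.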